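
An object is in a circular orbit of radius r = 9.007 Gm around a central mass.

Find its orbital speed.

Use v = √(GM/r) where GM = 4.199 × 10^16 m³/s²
r = 9.007 Gm = 9.007 × 10^9 m
GM = 4.199 × 10^16 m³/s²
GM/r = (4.199 × 10^16) / (9.007 × 10^9) = 4.66193 × 10^6 m²/s²
v = √(GM/r) = 2159.15 m/s ≈ 2.159 km/s

Final answer: 2.159 km/s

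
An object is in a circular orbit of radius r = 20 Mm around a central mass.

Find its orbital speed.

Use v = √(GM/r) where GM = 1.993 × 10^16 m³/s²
r = 20 Mm = 2 × 10^7 m
GM = 1.993 × 10^16 m³/s²
GM/r = (1.993 × 10^16) / (2 × 10^7) = 9.965 × 10^8 m²/s²
v = √(GM/r) = 31567.4 m/s ≈ 31.57 km/s

Final answer: 31.57 km/s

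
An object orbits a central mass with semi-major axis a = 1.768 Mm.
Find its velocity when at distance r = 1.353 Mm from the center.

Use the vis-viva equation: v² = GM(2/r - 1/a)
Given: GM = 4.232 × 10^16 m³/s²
a = 1.768 Mm = 1.768 × 10^6 m
r = 1.353 Mm = 1.353 × 10^6 m
GM = 4.232 × 10^16 m³/s²
2/r − 1/a = 1.4782 × 10^-6 − 5.65611 × 10^-7 = 9.12586 × 10^-7 m⁻¹
v² = GM (2/r − 1/a) = 3.86206 × 10^10 m²/s²
v = 196521 m/s ≈ 196.5 km/s

Final answer: 196.5 km/s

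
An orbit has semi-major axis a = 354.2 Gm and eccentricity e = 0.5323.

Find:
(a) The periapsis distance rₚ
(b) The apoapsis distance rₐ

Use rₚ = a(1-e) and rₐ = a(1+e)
a = 354.2 Gm = 3.542 × 10^11 m
e = 0.5323:  1 − e = 0.4677,  1 + e = 1.5323
(a) rₚ = a(1 − e) = 3.542 × 10^11 m × 0.4677 = 1.65659 × 10^11 m ≈ 165.7 Gm
(b) rₐ = a(1 + e) = 3.542 × 10^11 m × 1.5323 = 5.42741 × 10^11 m ≈ 542.7 Gm

Final answer:
(a) rₚ = 165.7 Gm
(b) rₐ = 542.7 Gm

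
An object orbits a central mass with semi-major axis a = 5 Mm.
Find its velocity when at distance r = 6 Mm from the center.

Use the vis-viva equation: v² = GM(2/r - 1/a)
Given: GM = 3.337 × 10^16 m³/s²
a = 5 Mm = 5 × 10^6 m
r = 6 Mm = 6 × 10^6 m
GM = 3.337 × 10^16 m³/s²
2/r − 1/a = 3.33333 × 10^-7 − 2 × 10^-7 = 1.33333 × 10^-7 m⁻¹
v² = GM (2/r − 1/a) = 4.44933 × 10^9 m²/s²
v = 66703.3 m/s ≈ 66.7 km/s

Final answer: 66.7 km/s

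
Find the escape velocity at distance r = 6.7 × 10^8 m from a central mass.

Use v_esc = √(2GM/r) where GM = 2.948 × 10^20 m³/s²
r = 6.7 × 10^8 m
GM = 2.948 × 10^20 m³/s²
2GM/r = 2 × (2.948 × 10^20) / (6.7 × 10^8) = 8.8 × 10^11 m²/s²
v_esc = √(2GM/r) = 938083 m/s ≈ 938.1 km/s

Final answer: 938.1 km/s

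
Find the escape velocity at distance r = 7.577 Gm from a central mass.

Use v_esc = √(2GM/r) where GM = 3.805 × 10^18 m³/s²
r = 7.577 Gm = 7.577 × 10^9 m
GM = 3.805 × 10^18 m³/s²
2GM/r = 2 × (3.805 × 10^18) / (7.577 × 10^9) = 1.00436 × 10^9 m²/s²
v_esc = √(2GM/r) = 31691.6 m/s ≈ 31.69 km/s

Final answer: 31.69 km/s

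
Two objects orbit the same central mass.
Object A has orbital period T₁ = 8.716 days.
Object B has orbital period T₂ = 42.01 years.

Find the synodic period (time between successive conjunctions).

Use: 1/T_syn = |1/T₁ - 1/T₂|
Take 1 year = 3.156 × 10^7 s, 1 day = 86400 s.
T₁ = 8.716 days = 753062 s
T₂ = 42.01 years = 1.32584 × 10^9 s
1/T₁ = 1.32791 × 10^-6 s⁻¹
1/T₂ = 7.54241 × 10^-10 s⁻¹
|1/T₁ − 1/T₂| = 1.32716 × 10^-6 s⁻¹
T_syn = 1 / |1/T₁ − 1/T₂| = 753490 s ≈ 8.721 days

Final answer: T_syn = 8.721 days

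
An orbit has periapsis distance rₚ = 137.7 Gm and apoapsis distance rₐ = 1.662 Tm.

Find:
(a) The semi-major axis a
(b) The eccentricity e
rₚ = 137.7 Gm = 1.377 × 10^11 m
rₐ = 1.662 Tm = 1.662 × 10^12 m
(a) a = (rₚ + rₐ)/2 = 8.9985 × 10^11 m ≈ 899.9 Gm
(b) e = (rₐ − rₚ)/(rₐ + rₚ) = (1.5243 × 10^12) / (1.7997 × 10^12) = 0.846974

Final answer:
(a) a = 899.9 Gm
(b) e = 0.847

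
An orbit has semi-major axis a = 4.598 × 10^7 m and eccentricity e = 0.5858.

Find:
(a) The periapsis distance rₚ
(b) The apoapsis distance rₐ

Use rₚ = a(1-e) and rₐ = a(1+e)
a = 4.598 × 10^7 m
e = 0.5858:  1 − e = 0.4142,  1 + e = 1.5858
(a) rₚ = a(1 − e) = 4.598 × 10^7 m × 0.4142 = 1.90449 × 10^7 m ≈ 1.904 × 10^7 m
(b) rₐ = a(1 + e) = 4.598 × 10^7 m × 1.5858 = 7.29151 × 10^7 m ≈ 7.292 × 10^7 m

Final answer:
(a) rₚ = 1.904 × 10^7 m
(b) rₐ = 7.292 × 10^7 m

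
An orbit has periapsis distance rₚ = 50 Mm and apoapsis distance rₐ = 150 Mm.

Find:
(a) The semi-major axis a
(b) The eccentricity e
rₚ = 50 Mm = 5 × 10^7 m
rₐ = 150 Mm = 1.5 × 10^8 m
(a) a = (rₚ + rₐ)/2 = 1 × 10^8 m ≈ 100 Mm
(b) e = (rₐ − rₚ)/(rₐ + rₚ) = (1 × 10^8) / (2 × 10^8) = 0.5

Final answer:
(a) a = 100 Mm
(b) e = 0.5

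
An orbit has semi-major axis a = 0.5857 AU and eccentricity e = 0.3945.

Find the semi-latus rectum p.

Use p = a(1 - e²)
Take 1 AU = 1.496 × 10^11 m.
a = 0.5857 AU = 8.76207 × 10^10 m
e = 0.3945,  e² = 0.15563,  1 − e² = 0.84437
p = a(1 − e²) = 8.76207 × 10^10 m × 0.84437 = 7.39843 × 10^10 m ≈ 0.4945 AU

Final answer: p = 0.4945 AU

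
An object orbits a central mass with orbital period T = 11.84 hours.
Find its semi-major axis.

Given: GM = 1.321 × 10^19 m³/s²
T = 11.84 hours = 42624 s
GM = 1.321 × 10^19 m³/s²
Kepler's third law: a³ = GM T² / (4π²)
T² = 1.81681 × 10^9 s²
a³ = (1.321 × 10^19) × (1.81681 × 10^9) / (4π²) = 6.07927 × 10^26 m³
a = (a³)^(1/3) = 8.47131 × 10^8 m ≈ 8.471 × 10^8 m

Final answer: 8.471 × 10^8 m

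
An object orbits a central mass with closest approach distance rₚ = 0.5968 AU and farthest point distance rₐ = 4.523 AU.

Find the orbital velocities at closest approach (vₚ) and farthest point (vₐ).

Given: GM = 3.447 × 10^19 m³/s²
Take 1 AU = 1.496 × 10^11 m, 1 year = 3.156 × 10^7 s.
rₚ = 0.5968 AU = 8.92813 × 10^10 m
rₐ = 4.523 AU = 6.76641 × 10^11 m
GM = 3.447 × 10^19 m³/s²
a = (rₚ + rₐ)/2 = 3.82961 × 10^11 m
Vis-viva: v² = GM (2/r − 1/a)
vₚ² = 3.447 × 10^19 × (2.24011 × 10^-11 − 2.61123 × 10^-12) = 6.82157 × 10^8 m²/s²
vₚ = 26118.1 m/s ≈ 5.51 AU/year
vₐ² = 3.447 × 10^19 × (2.95578 × 10^-12 − 2.61123 × 10^-12) = 1.18765 × 10^7 m²/s²
vₐ = 3446.23 m/s ≈ 0.727 AU/year

Final answer: vₚ = 5.51 AU/year, vₐ = 0.727 AU/year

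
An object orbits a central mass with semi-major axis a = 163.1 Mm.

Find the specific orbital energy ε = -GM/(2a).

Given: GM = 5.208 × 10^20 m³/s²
a = 163.1 Mm = 1.631 × 10^8 m
GM = 5.208 × 10^20 m³/s²
2a = 3.262 × 10^8 m
ε = −GM/(2a) = -1.59657 × 10^12 J/kg ≈ -1597 GJ/kg

Final answer: -1597 GJ/kg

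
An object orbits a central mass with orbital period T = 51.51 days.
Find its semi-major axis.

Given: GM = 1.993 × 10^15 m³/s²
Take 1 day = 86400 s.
T = 51.51 days = 4.45046 × 10^6 s
GM = 1.993 × 10^15 m³/s²
Kepler's third law: a³ = GM T² / (4π²)
T² = 1.98066 × 10^13 s²
a³ = (1.993 × 10^15) × (1.98066 × 10^13) / (4π²) = 9.99904 × 10^26 m³
a = (a³)^(1/3) = 9.99968 × 10^8 m ≈ 1000 Mm

Final answer: 1000 Mm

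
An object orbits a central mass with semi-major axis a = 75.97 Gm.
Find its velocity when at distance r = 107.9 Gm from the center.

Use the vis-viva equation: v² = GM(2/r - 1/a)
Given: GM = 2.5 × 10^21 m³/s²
a = 75.97 Gm = 7.597 × 10^10 m
r = 107.9 Gm = 1.079 × 10^11 m
GM = 2.5 × 10^21 m³/s²
2/r − 1/a = 1.85357 × 10^-11 − 1.31631 × 10^-11 = 5.37259 × 10^-12 m⁻¹
v² = GM (2/r − 1/a) = 1.34315 × 10^10 m²/s²
v = 115894 m/s ≈ 115.9 km/s

Final answer: 115.9 km/s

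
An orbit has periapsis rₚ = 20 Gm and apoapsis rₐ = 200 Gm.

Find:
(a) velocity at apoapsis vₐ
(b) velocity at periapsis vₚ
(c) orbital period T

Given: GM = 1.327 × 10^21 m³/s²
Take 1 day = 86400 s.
rₚ = 20 Gm = 2 × 10^10 m
rₐ = 200 Gm = 2 × 10^11 m
GM = 1.327 × 10^21 m³/s²
a = (rₚ + rₐ)/2 = 1.1 × 10^11 m
e = (rₐ − rₚ)/(rₐ + rₚ) = (1.8 × 10^11) / (2.2 × 10^11) = 0.818182
(a) vₐ² = GM (2/rₐ − 1/a) = 1.327 × 10^21 × (1 × 10^-11 − 9.09091 × 10^-12) = 1.20636 × 10^9 m²/s²;  vₐ = 34732.7 m/s ≈ 34.73 km/s
(b) vₚ² = GM (2/rₚ − 1/a) = 1.327 × 10^21 × (1 × 10^-10 − 9.09091 × 10^-12) = 1.20636 × 10^11 m²/s²;  vₚ = 347327 m/s ≈ 347.3 km/s
(c) a³ = 1.331 × 10^33 m³;  T = 2π √(a³/GM) = 2π × 1.00151 × 10^6 s = 6.29265 × 10^6 s ≈ 72.83 days

Final answer:
(a) velocity at apoapsis vₐ = 34.73 km/s
(b) velocity at periapsis vₚ = 347.3 km/s
(c) orbital period T = 72.83 days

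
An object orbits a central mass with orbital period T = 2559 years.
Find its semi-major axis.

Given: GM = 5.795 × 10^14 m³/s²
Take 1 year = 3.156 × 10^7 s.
T = 2559 years = 8.0762 × 10^10 s
GM = 5.795 × 10^14 m³/s²
Kepler's third law: a³ = GM T² / (4π²)
T² = 6.52251 × 10^21 s²
a³ = (5.795 × 10^14) × (6.52251 × 10^21) / (4π²) = 9.57433 × 10^34 m³
a = (a³)^(1/3) = 4.57477 × 10^11 m ≈ 4.575 × 10^11 m

Final answer: 4.575 × 10^11 m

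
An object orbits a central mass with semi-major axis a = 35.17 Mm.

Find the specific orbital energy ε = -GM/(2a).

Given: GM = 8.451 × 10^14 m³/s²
a = 35.17 Mm = 3.517 × 10^7 m
GM = 8.451 × 10^14 m³/s²
2a = 7.034 × 10^7 m
ε = −GM/(2a) = -1.20145 × 10^7 J/kg ≈ -12.01 MJ/kg

Final answer: -12.01 MJ/kg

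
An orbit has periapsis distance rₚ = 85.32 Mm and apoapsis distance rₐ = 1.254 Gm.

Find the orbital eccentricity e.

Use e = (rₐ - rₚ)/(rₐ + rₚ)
rₚ = 85.32 Mm = 8.532 × 10^7 m
rₐ = 1.254 Gm = 1.254 × 10^9 m
rₐ − rₚ = 1.16868 × 10^9 m
rₐ + rₚ = 1.33932 × 10^9 m
e = (rₐ − rₚ)/(rₐ + rₚ) = 0.872592

Final answer: e = 0.8726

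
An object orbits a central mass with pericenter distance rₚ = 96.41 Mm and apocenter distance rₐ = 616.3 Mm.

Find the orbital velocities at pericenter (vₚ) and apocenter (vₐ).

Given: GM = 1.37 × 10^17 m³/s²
rₚ = 96.41 Mm = 9.641 × 10^7 m
rₐ = 616.3 Mm = 6.163 × 10^8 m
GM = 1.37 × 10^17 m³/s²
a = (rₚ + rₐ)/2 = 3.56355 × 10^8 m
Vis-viva: v² = GM (2/r − 1/a)
vₚ² = 1.37 × 10^17 × (2.07447 × 10^-8 − 2.80619 × 10^-9) = 2.45758 × 10^9 m²/s²
vₚ = 49574 m/s ≈ 49.57 km/s
vₐ² = 1.37 × 10^17 × (3.24517 × 10^-9 − 2.80619 × 10^-9) = 6.01406 × 10^7 m²/s²
vₐ = 7755.04 m/s ≈ 7.755 km/s

Final answer: vₚ = 49.57 km/s, vₐ = 7.755 km/s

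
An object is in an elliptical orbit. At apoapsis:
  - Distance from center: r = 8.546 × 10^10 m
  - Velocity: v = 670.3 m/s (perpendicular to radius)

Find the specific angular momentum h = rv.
r = 8.546 × 10^10 m
v = 670.3 m/s
h = rv = 8.546 × 10^10 × 670.3 = 5.72838 × 10^13 m²/s ≈ 5.728 × 10^13 m²/s

Final answer: h = 5.728 × 10^13 m²/s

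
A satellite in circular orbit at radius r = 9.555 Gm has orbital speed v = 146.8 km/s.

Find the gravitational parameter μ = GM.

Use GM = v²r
r = 9.555 Gm = 9.555 × 10^9 m
v = 146.8 km/s = 146800 m/s
v² = 2.15502 × 10^10 m²/s²
GM = v²r = 2.15502 × 10^10 × 9.555 × 10^9 = 2.05913 × 10^20 m³/s²
GM ≈ 2.059 × 10^20 m³/s²

Final answer: GM = 2.059 × 10^20 m³/s²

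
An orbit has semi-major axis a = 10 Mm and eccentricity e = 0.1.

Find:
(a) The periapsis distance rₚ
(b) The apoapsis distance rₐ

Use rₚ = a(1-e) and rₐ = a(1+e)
a = 10 Mm = 1 × 10^7 m
e = 0.1:  1 − e = 0.9,  1 + e = 1.1
(a) rₚ = a(1 − e) = 1 × 10^7 m × 0.9 = 9 × 10^6 m ≈ 9 Mm
(b) rₐ = a(1 + e) = 1 × 10^7 m × 1.1 = 1.1 × 10^7 m ≈ 11 Mm

Final answer:
(a) rₚ = 9 Mm
(b) rₐ = 11 Mm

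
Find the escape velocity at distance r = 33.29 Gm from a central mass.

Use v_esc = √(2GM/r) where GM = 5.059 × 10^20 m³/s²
r = 33.29 Gm = 3.329 × 10^10 m
GM = 5.059 × 10^20 m³/s²
2GM/r = 2 × (5.059 × 10^20) / (3.329 × 10^10) = 3.03935 × 10^10 m²/s²
v_esc = √(2GM/r) = 174337 m/s ≈ 174.3 km/s

Final answer: 174.3 km/s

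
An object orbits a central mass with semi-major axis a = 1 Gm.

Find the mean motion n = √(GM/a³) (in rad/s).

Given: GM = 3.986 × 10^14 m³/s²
a = 1 Gm = 1 × 10^9 m
GM = 3.986 × 10^14 m³/s²
a³ = 1 × 10^27 m³
GM/a³ = (3.986 × 10^14) / (1 × 10^27) = 3.986 × 10^-13 s⁻²
n = √(GM/a³) = 6.31348 × 10^-7 rad/s ≈ 6.313 × 10^-7 rad/s

Final answer: n = 6.313 × 10^-7 rad/s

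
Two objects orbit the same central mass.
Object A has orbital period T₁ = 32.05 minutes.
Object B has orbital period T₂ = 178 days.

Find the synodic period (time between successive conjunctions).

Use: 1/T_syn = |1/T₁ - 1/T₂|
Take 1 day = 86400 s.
T₁ = 32.05 minutes = 1923 s
T₂ = 178 days = 1.53792 × 10^7 s
1/T₁ = 0.000520021 s⁻¹
1/T₂ = 6.50229 × 10^-8 s⁻¹
|1/T₁ − 1/T₂| = 0.000519956 s⁻¹
T_syn = 1 / |1/T₁ − 1/T₂| = 1923.24 s ≈ 32.05 minutes

Final answer: T_syn = 32.05 minutes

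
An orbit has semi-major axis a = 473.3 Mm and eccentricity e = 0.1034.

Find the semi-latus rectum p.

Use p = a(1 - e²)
a = 473.3 Mm = 4.733 × 10^8 m
e = 0.1034,  e² = 0.0106916,  1 − e² = 0.989308
p = a(1 − e²) = 4.733 × 10^8 m × 0.989308 = 4.6824 × 10^8 m ≈ 468.2 Mm

Final answer: p = 468.2 Mm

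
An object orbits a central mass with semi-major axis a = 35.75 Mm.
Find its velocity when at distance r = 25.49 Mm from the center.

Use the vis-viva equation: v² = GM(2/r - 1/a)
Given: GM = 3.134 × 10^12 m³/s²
a = 35.75 Mm = 3.575 × 10^7 m
r = 25.49 Mm = 2.549 × 10^7 m
GM = 3.134 × 10^12 m³/s²
2/r − 1/a = 7.84621 × 10^-8 − 2.7972 × 10^-8 = 5.04901 × 10^-8 m⁻¹
v² = GM (2/r − 1/a) = 158236 m²/s²
v = 397.789 m/s ≈ 397.8 m/s

Final answer: 397.8 m/s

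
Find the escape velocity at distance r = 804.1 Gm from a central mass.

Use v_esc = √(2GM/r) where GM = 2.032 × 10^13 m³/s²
r = 804.1 Gm = 8.041 × 10^11 m
GM = 2.032 × 10^13 m³/s²
2GM/r = 2 × (2.032 × 10^13) / (8.041 × 10^11) = 50.541 m²/s²
v_esc = √(2GM/r) = 7.10922 m/s ≈ 7.109 m/s

Final answer: 7.109 m/s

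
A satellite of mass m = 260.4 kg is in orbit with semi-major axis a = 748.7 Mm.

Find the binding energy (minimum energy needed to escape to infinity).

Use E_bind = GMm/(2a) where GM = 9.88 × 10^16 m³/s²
a = 748.7 Mm = 7.487 × 10^8 m
GM = 9.88 × 10^16 m³/s²
m = 260.4 kg
GMm = 9.88 × 10^16 × 260.4 = 2.57275 × 10^19 m³·kg/s²
2a = 1.4974 × 10^9 m
E_bind = GMm/(2a) = 1.71815 × 10^10 J ≈ 17.18 GJ

Final answer: 17.18 GJ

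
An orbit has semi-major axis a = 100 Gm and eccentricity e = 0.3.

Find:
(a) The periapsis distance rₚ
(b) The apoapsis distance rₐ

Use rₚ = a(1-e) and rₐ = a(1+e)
a = 100 Gm = 1 × 10^11 m
e = 0.3:  1 − e = 0.7,  1 + e = 1.3
(a) rₚ = a(1 − e) = 1 × 10^11 m × 0.7 = 7 × 10^10 m ≈ 70 Gm
(b) rₐ = a(1 + e) = 1 × 10^11 m × 1.3 = 1.3 × 10^11 m ≈ 130 Gm

Final answer:
(a) rₚ = 70 Gm
(b) rₐ = 130 Gm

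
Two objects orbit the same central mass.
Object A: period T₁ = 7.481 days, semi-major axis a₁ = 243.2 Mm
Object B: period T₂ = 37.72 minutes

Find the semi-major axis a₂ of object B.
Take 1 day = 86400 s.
T₁ = 7.481 days = 646358 s
T₂ = 37.72 minutes = 2263.2 s
a₁ = 243.2 Mm = 2.432 × 10^8 m
Kepler's third law: (T₂/T₁)² = (a₂/a₁)³  ⇒  a₂ = a₁ (T₂/T₁)^(2/3)
T₂/T₁ = 0.00350146
(T₂/T₁)^(2/3) = 0.0230586
a₂ = 2.432 × 10^8 m × 0.0230586 = 5.60785 × 10^6 m ≈ 5.608 Mm

Final answer: a₂ = 5.608 Mm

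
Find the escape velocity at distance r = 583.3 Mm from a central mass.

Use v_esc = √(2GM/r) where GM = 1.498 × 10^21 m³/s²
r = 583.3 Mm = 5.833 × 10^8 m
GM = 1.498 × 10^21 m³/s²
2GM/r = 2 × (1.498 × 10^21) / (5.833 × 10^8) = 5.13629 × 10^12 m²/s²
v_esc = √(2GM/r) = 2.26634 × 10^6 m/s ≈ 2266 km/s

Final answer: 2266 km/s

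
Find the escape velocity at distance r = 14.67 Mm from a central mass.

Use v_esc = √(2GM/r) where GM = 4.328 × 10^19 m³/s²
r = 14.67 Mm = 1.467 × 10^7 m
GM = 4.328 × 10^19 m³/s²
2GM/r = 2 × (4.328 × 10^19) / (1.467 × 10^7) = 5.90048 × 10^12 m²/s²
v_esc = √(2GM/r) = 2.42909 × 10^6 m/s ≈ 2429 km/s

Final answer: 2429 km/s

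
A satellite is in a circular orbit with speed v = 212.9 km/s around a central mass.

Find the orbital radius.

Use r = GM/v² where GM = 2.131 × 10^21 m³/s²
v = 212.9 km/s = 212900 m/s
GM = 2.131 × 10^21 m³/s²
v² = 4.53264 × 10^10 m²/s²
r = GM/v² = (2.131 × 10^21) / (4.53264 × 10^10) = 4.70145 × 10^10 m ≈ 47.01 Gm

Final answer: 47.01 Gm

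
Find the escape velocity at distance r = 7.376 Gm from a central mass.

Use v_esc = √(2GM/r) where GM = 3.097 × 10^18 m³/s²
r = 7.376 Gm = 7.376 × 10^9 m
GM = 3.097 × 10^18 m³/s²
2GM/r = 2 × (3.097 × 10^18) / (7.376 × 10^9) = 8.39751 × 10^8 m²/s²
v_esc = √(2GM/r) = 28978.4 m/s ≈ 28.98 km/s

Final answer: 28.98 km/s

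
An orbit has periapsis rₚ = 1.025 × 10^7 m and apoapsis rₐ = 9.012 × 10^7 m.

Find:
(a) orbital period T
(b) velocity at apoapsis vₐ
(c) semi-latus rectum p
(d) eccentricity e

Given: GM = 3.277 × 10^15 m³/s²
rₚ = 1.025 × 10^7 m
rₐ = 9.012 × 10^7 m
GM = 3.277 × 10^15 m³/s²
a = (rₚ + rₐ)/2 = 5.0185 × 10^7 m
e = (rₐ − rₚ)/(rₐ + rₚ) = (7.987 × 10^7) / (1.0037 × 10^8) = 0.795756
(a) a³ = 1.26393 × 10^23 m³;  T = 2π √(a³/GM) = 2π × 6210.44 s = 39021.4 s ≈ 10.84 hours
(b) vₐ² = GM (2/rₐ − 1/a) = 3.277 × 10^15 × (2.21926 × 10^-8 − 1.99263 × 10^-8) = 7.42686 × 10^6 m²/s²;  vₐ = 2725.23 m/s ≈ 2.725 km/s
(c) 1 − e² = 0.366773;  p = a(1 − e²) = 5.0185 × 10^7 × 0.366773 = 1.84065 × 10^7 m ≈ 1.841 × 10^7 m
(d) e = 0.795756 ≈ 0.7958

Final answer:
(a) orbital period T = 10.84 hours
(b) velocity at apoapsis vₐ = 2.725 km/s
(c) semi-latus rectum p = 1.841 × 10^7 m
(d) eccentricity e = 0.7958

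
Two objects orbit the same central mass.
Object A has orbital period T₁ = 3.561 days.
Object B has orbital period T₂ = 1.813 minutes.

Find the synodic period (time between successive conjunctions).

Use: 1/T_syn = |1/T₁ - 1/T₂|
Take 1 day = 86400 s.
T₁ = 3.561 days = 307670 s
T₂ = 1.813 minutes = 108.78 s
1/T₁ = 3.25023 × 10^-6 s⁻¹
1/T₂ = 0.00919287 s⁻¹
|1/T₁ − 1/T₂| = 0.00918962 s⁻¹
T_syn = 1 / |1/T₁ − 1/T₂| = 108.818 s ≈ 1.814 minutes

Final answer: T_syn = 1.814 minutes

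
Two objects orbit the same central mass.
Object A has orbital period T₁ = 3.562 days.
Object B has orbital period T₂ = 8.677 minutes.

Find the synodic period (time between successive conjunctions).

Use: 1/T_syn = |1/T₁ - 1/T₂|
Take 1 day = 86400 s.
T₁ = 3.562 days = 307757 s
T₂ = 8.677 minutes = 520.62 s
1/T₁ = 3.24932 × 10^-6 s⁻¹
1/T₂ = 0.00192079 s⁻¹
|1/T₁ − 1/T₂| = 0.00191754 s⁻¹
T_syn = 1 / |1/T₁ − 1/T₂| = 521.502 s ≈ 8.692 minutes

Final answer: T_syn = 8.692 minutes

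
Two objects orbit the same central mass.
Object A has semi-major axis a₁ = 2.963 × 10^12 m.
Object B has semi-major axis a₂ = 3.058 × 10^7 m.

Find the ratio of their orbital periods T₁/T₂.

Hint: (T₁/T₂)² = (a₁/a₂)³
a₁ = 2.963 × 10^12 m
a₂ = 3.058 × 10^7 m
a₁/a₂ = 96893.4
T₁/T₂ = (a₁/a₂)^(3/2) = (96893.4)^1.5 = 3.01607 × 10^7

Final answer: T₁/T₂ = 3.016 × 10^7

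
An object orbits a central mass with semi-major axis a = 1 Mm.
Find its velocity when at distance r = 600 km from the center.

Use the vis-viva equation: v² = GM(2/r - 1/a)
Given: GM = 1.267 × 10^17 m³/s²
a = 1 Mm = 1 × 10^6 m
r = 600 km = 600000 m
GM = 1.267 × 10^17 m³/s²
2/r − 1/a = 3.33333 × 10^-6 − 1 × 10^-6 = 2.33333 × 10^-6 m⁻¹
v² = GM (2/r − 1/a) = 2.95633 × 10^11 m²/s²
v = 543722 m/s ≈ 543.7 km/s

Final answer: 543.7 km/s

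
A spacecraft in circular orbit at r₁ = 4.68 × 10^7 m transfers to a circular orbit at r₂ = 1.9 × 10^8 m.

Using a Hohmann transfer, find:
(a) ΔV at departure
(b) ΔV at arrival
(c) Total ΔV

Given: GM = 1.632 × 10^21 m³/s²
r₁ = 4.68 × 10^7 m
r₂ = 1.9 × 10^8 m
GM = 1.632 × 10^21 m³/s²
Transfer ellipse: a_t = (r₁ + r₂)/2 = 1.184 × 10^8 m
Circular speed at r₁: v₁ = √(GM/r₁) = 5.90523 × 10^6 m/s
Transfer speed at r₁ (periapsis): v₁ₜ = √(GM(2/r₁ − 1/a_t)) = 7.48063 × 10^6 m/s
(a) ΔV₁ = v₁ₜ − v₁ = 1.57539 × 10^6 m/s ≈ 1575 km/s
Circular speed at r₂: v₂ = √(GM/r₂) = 2.93078 × 10^6 m/s
Transfer speed at r₂ (apoapsis): v₂ₜ = √(GM(2/r₂ − 1/a_t)) = 1.8426 × 10^6 m/s
(b) ΔV₂ = v₂ − v₂ₜ = 1.08818 × 10^6 m/s ≈ 1088 km/s
(c) ΔV_total = ΔV₁ + ΔV₂ = 2.66358 × 10^6 m/s ≈ 2664 km/s

Final answer:
(a) ΔV₁ = 1575 km/s
(b) ΔV₂ = 1088 km/s
(c) ΔV_total = 2664 km/s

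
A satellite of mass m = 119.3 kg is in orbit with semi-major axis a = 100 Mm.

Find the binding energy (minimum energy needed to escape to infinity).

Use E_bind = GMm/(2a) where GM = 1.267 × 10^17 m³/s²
a = 100 Mm = 1 × 10^8 m
GM = 1.267 × 10^17 m³/s²
m = 119.3 kg
GMm = 1.267 × 10^17 × 119.3 = 1.51153 × 10^19 m³·kg/s²
2a = 2 × 10^8 m
E_bind = GMm/(2a) = 7.55765 × 10^10 J ≈ 75.58 GJ

Final answer: 75.58 GJ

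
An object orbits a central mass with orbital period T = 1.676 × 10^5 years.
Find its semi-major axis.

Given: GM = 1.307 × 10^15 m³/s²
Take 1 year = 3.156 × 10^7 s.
T = 1.676 × 10^5 years = 5.28946 × 10^12 s
GM = 1.307 × 10^15 m³/s²
Kepler's third law: a³ = GM T² / (4π²)
T² = 2.79783 × 10^25 s²
a³ = (1.307 × 10^15) × (2.79783 × 10^25) / (4π²) = 9.26271 × 10^38 m³
a = (a³)^(1/3) = 9.74793 × 10^12 m ≈ 9.748 × 10^12 m

Final answer: 9.748 × 10^12 m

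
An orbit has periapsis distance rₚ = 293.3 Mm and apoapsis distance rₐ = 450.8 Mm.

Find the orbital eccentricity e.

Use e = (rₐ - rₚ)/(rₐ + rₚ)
rₚ = 293.3 Mm = 2.933 × 10^8 m
rₐ = 450.8 Mm = 4.508 × 10^8 m
rₐ − rₚ = 1.575 × 10^8 m
rₐ + rₚ = 7.441 × 10^8 m
e = (rₐ − rₚ)/(rₐ + rₚ) = 0.211665

Final answer: e = 0.2117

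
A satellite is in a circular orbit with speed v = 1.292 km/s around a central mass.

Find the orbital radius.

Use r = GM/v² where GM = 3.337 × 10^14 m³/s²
v = 1.292 km/s = 1292 m/s
GM = 3.337 × 10^14 m³/s²
v² = 1.66926 × 10^6 m²/s²
r = GM/v² = (3.337 × 10^14) / (1.66926 × 10^6) = 1.99908 × 10^8 m ≈ 199.9 Mm

Final answer: 199.9 Mm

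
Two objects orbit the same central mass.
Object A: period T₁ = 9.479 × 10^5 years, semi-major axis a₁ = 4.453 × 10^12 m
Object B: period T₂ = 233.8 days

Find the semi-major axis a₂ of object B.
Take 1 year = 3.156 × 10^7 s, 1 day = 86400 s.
T₁ = 9.479 × 10^5 years = 2.99157 × 10^13 s
T₂ = 233.8 days = 2.02003 × 10^7 s
a₁ = 4.453 × 10^12 m
Kepler's third law: (T₂/T₁)² = (a₂/a₁)³  ⇒  a₂ = a₁ (T₂/T₁)^(2/3)
T₂/T₁ = 6.75241 × 10^-7
(T₂/T₁)^(2/3) = 7.69672 × 10^-5
a₂ = 4.453 × 10^12 m × 7.69672 × 10^-5 = 3.42735 × 10^8 m ≈ 3.427 × 10^8 m

Final answer: a₂ = 3.427 × 10^8 m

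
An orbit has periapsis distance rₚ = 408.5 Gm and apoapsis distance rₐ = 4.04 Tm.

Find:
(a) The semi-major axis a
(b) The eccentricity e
rₚ = 408.5 Gm = 4.085 × 10^11 m
rₐ = 4.04 Tm = 4.04 × 10^12 m
(a) a = (rₚ + rₐ)/2 = 2.22425 × 10^12 m ≈ 2.224 Tm
(b) e = (rₐ − rₚ)/(rₐ + rₚ) = (3.6315 × 10^12) / (4.4485 × 10^12) = 0.816343

Final answer:
(a) a = 2.224 Tm
(b) e = 0.8163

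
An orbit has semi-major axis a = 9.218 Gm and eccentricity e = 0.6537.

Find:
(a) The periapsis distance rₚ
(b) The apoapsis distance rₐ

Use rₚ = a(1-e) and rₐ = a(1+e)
a = 9.218 Gm = 9.218 × 10^9 m
e = 0.6537:  1 − e = 0.3463,  1 + e = 1.6537
(a) rₚ = a(1 − e) = 9.218 × 10^9 m × 0.3463 = 3.19219 × 10^9 m ≈ 3.192 Gm
(b) rₐ = a(1 + e) = 9.218 × 10^9 m × 1.6537 = 1.52438 × 10^10 m ≈ 15.24 Gm

Final answer:
(a) rₚ = 3.192 Gm
(b) rₐ = 15.24 Gm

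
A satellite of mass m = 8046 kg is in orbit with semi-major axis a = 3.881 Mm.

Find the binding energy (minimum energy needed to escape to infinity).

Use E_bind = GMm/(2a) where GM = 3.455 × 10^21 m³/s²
a = 3.881 Mm = 3.881 × 10^6 m
GM = 3.455 × 10^21 m³/s²
m = 8046 kg
GMm = 3.455 × 10^21 × 8046 = 2.77989 × 10^25 m³·kg/s²
2a = 7.762 × 10^6 m
E_bind = GMm/(2a) = 3.58141 × 10^18 J ≈ 3.581 EJ

Final answer: 3.581 EJ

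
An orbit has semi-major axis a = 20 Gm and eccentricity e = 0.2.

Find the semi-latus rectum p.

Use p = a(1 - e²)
a = 20 Gm = 2 × 10^10 m
e = 0.2,  e² = 0.04,  1 − e² = 0.96
p = a(1 − e²) = 2 × 10^10 m × 0.96 = 1.92 × 10^10 m ≈ 19.2 Gm

Final answer: p = 19.2 Gm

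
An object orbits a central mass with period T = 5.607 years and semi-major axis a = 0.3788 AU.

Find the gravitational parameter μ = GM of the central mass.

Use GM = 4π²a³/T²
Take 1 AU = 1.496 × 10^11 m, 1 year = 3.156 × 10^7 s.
T = 5.607 years = 1.76957 × 10^8 s
a = 0.3788 AU = 5.66685 × 10^10 m
a³ = 1.8198 × 10^32 m³
T² = 3.13138 × 10^16 s²
GM = 4π² × (1.8198 × 10^32) / (3.13138 × 10^16) = 2.2943 × 10^17 m³/s²
GM ≈ 2.294 × 10^17 m³/s²

Final answer: GM = 2.294 × 10^17 m³/s²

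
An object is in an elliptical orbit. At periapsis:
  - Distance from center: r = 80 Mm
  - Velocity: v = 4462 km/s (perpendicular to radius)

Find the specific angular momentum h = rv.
r = 80 Mm = 8 × 10^7 m
v = 4462 km/s = 4.462 × 10^6 m/s
h = rv = 8 × 10^7 × 4.462 × 10^6 = 3.5696 × 10^14 m²/s ≈ 3.57 × 10^14 m²/s

Final answer: h = 3.57 × 10^14 m²/s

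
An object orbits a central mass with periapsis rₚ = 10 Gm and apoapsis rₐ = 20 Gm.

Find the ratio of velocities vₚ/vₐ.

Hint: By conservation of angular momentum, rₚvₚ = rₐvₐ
rₚ = 10 Gm = 1 × 10^10 m
rₐ = 20 Gm = 2 × 10^10 m
rₚvₚ = rₐvₐ  ⇒  vₚ/vₐ = rₐ/rₚ
vₚ/vₐ = (2 × 10^10) / (1 × 10^10) = 2

Final answer: vₚ/vₐ = 2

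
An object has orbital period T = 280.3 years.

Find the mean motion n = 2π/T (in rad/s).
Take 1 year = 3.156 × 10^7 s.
T = 280.3 years = 8.84627 × 10^9 s
n = 2π / (8.84627 × 10^9 s) = 7.10264 × 10^-10 rad/s ≈ 7.103 × 10^-10 rad/s

Final answer: n = 7.103 × 10^-10 rad/s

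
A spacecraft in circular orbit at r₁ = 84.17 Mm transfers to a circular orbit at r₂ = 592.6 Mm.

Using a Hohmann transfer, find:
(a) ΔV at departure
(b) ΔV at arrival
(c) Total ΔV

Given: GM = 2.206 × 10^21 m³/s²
r₁ = 84.17 Mm = 8.417 × 10^7 m
r₂ = 592.6 Mm = 5.926 × 10^8 m
GM = 2.206 × 10^21 m³/s²
Transfer ellipse: a_t = (r₁ + r₂)/2 = 3.38385 × 10^8 m
Circular speed at r₁: v₁ = √(GM/r₁) = 5.11946 × 10^6 m/s
Transfer speed at r₁ (periapsis): v₁ₜ = √(GM(2/r₁ − 1/a_t)) = 6.77484 × 10^6 m/s
(a) ΔV₁ = v₁ₜ − v₁ = 1.65539 × 10^6 m/s ≈ 1655 km/s
Circular speed at r₂: v₂ = √(GM/r₂) = 1.9294 × 10^6 m/s
Transfer speed at r₂ (apoapsis): v₂ₜ = √(GM(2/r₂ − 1/a_t)) = 962266 m/s
(b) ΔV₂ = v₂ − v₂ₜ = 967133 m/s ≈ 967.1 km/s
(c) ΔV_total = ΔV₁ + ΔV₂ = 2.62252 × 10^6 m/s ≈ 2623 km/s

Final answer:
(a) ΔV₁ = 1655 km/s
(b) ΔV₂ = 967.1 km/s
(c) ΔV_total = 2623 km/s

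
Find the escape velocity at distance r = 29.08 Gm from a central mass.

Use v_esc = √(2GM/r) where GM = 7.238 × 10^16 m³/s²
r = 29.08 Gm = 2.908 × 10^10 m
GM = 7.238 × 10^16 m³/s²
2GM/r = 2 × (7.238 × 10^16) / (2.908 × 10^10) = 4.97799 × 10^6 m²/s²
v_esc = √(2GM/r) = 2231.14 m/s ≈ 2.231 km/s

Final answer: 2.231 km/s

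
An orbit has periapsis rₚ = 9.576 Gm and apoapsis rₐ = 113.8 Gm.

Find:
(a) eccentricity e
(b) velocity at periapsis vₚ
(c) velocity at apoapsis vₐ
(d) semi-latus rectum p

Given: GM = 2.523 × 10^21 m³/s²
rₚ = 9.576 Gm = 9.576 × 10^9 m
rₐ = 113.8 Gm = 1.138 × 10^11 m
GM = 2.523 × 10^21 m³/s²
a = (rₚ + rₐ)/2 = 6.1688 × 10^10 m
e = (rₐ − rₚ)/(rₐ + rₚ) = (1.04224 × 10^11) / (1.23376 × 10^11) = 0.844767
(a) e = 0.844767 ≈ 0.8448
(b) vₚ² = GM (2/rₚ − 1/a) = 2.523 × 10^21 × (2.08855 × 10^-10 − 1.62106 × 10^-11) = 4.86043 × 10^11 m²/s²;  vₚ = 697168 m/s ≈ 697.2 km/s
(c) vₐ² = GM (2/rₐ − 1/a) = 2.523 × 10^21 × (1.75747 × 10^-11 − 1.62106 × 10^-11) = 3.44158 × 10^9 m²/s²;  vₐ = 58665 m/s ≈ 58.67 km/s
(d) 1 − e² = 0.286368;  p = a(1 − e²) = 6.1688 × 10^10 × 0.286368 = 1.76655 × 10^10 m ≈ 17.67 Gm

Final answer:
(a) eccentricity e = 0.8448
(b) velocity at periapsis vₚ = 697.2 km/s
(c) velocity at apoapsis vₐ = 58.67 km/s
(d) semi-latus rectum p = 17.67 Gm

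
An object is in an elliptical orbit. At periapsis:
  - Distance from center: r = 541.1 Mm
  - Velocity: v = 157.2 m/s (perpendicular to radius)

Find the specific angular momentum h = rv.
r = 541.1 Mm = 5.411 × 10^8 m
v = 157.2 m/s
h = rv = 5.411 × 10^8 × 157.2 = 8.50609 × 10^10 m²/s ≈ 8.506 × 10^10 m²/s

Final answer: h = 8.506 × 10^10 m²/s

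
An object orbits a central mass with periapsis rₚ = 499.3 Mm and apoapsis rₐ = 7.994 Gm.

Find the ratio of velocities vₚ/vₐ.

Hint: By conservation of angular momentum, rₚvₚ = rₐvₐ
rₚ = 499.3 Mm = 4.993 × 10^8 m
rₐ = 7.994 Gm = 7.994 × 10^9 m
rₚvₚ = rₐvₐ  ⇒  vₚ/vₐ = rₐ/rₚ
vₚ/vₐ = (7.994 × 10^9) / (4.993 × 10^8) = 16.0104

Final answer: vₚ/vₐ = 16.01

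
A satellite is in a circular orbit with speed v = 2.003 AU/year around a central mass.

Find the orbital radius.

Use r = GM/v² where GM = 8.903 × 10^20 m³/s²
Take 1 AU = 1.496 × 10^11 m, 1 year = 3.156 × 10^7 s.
v = 2.003 AU/year = 9494.58 m/s
GM = 8.903 × 10^20 m³/s²
v² = 9.0147 × 10^7 m²/s²
r = GM/v² = (8.903 × 10^20) / (9.0147 × 10^7) = 9.8761 × 10^12 m ≈ 66.02 AU

Final answer: 66.02 AU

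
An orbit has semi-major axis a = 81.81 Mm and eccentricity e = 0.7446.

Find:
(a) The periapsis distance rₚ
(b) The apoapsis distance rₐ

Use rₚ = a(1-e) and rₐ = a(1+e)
a = 81.81 Mm = 8.181 × 10^7 m
e = 0.7446:  1 − e = 0.2554,  1 + e = 1.7446
(a) rₚ = a(1 − e) = 8.181 × 10^7 m × 0.2554 = 2.08943 × 10^7 m ≈ 20.89 Mm
(b) rₐ = a(1 + e) = 8.181 × 10^7 m × 1.7446 = 1.42726 × 10^8 m ≈ 142.7 Mm

Final answer:
(a) rₚ = 20.89 Mm
(b) rₐ = 142.7 Mm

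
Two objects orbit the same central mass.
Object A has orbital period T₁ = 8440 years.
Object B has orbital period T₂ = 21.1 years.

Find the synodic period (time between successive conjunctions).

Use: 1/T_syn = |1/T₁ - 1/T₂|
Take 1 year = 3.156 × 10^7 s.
T₁ = 8440 years = 2.66366 × 10^11 s
T₂ = 21.1 years = 6.65916 × 10^8 s
1/T₁ = 3.75423 × 10^-12 s⁻¹
1/T₂ = 1.50169 × 10^-9 s⁻¹
|1/T₁ − 1/T₂| = 1.49794 × 10^-9 s⁻¹
T_syn = 1 / |1/T₁ − 1/T₂| = 6.67585 × 10^8 s ≈ 21.15 years

Final answer: T_syn = 21.15 years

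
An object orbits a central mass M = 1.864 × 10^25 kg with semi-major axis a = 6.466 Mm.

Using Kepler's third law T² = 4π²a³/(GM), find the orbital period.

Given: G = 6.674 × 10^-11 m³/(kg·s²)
M = 1.864 × 10^25 kg
GM = G × M = 6.674 × 10^-11 × 1.864 × 10^25 = 1.24403 × 10^15 m³/s²
a = 6.466 Mm = 6.466 × 10^6 m
a³ = 2.70338 × 10^20 m³
T = 2π √(a³/GM) = 2π √((2.70338 × 10^20) / (1.24403 × 10^15)) = 2π × 466.163 s
T = 2928.99 s ≈ 48.82 minutes

Final answer: 48.82 minutes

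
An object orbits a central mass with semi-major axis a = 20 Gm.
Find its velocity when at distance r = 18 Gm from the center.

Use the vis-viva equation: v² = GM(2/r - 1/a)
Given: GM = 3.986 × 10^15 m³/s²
a = 20 Gm = 2 × 10^10 m
r = 18 Gm = 1.8 × 10^10 m
GM = 3.986 × 10^15 m³/s²
2/r − 1/a = 1.11111 × 10^-10 − 5 × 10^-11 = 6.11111 × 10^-11 m⁻¹
v² = GM (2/r − 1/a) = 243589 m²/s²
v = 493.547 m/s ≈ 493.5 m/s

Final answer: 493.5 m/s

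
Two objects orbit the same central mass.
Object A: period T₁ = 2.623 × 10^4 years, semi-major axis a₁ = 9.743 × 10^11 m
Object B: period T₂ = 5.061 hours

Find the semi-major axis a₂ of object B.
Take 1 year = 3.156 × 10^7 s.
T₁ = 2.623 × 10^4 years = 8.27819 × 10^11 s
T₂ = 5.061 hours = 18219.6 s
a₁ = 9.743 × 10^11 m
Kepler's third law: (T₂/T₁)² = (a₂/a₁)³  ⇒  a₂ = a₁ (T₂/T₁)^(2/3)
T₂/T₁ = 2.20092 × 10^-8
(T₂/T₁)^(2/3) = 7.8536 × 10^-6
a₂ = 9.743 × 10^11 m × 7.8536 × 10^-6 = 7.65177 × 10^6 m ≈ 7.652 × 10^6 m

Final answer: a₂ = 7.652 × 10^6 m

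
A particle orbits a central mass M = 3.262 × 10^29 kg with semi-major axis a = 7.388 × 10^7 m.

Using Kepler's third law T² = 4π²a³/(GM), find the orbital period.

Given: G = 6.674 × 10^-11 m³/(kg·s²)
M = 3.262 × 10^29 kg
GM = G × M = 6.674 × 10^-11 × 3.262 × 10^29 = 2.17706 × 10^19 m³/s²
a = 7.388 × 10^7 m
a³ = 4.03256 × 10^23 m³
T = 2π √(a³/GM) = 2π √((4.03256 × 10^23) / (2.17706 × 10^19)) = 2π × 136.099 s
T = 855.136 s ≈ 14.25 minutes

Final answer: 14.25 minutes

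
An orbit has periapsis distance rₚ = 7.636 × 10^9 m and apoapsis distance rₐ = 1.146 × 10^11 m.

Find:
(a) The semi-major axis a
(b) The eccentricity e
rₚ = 7.636 × 10^9 m
rₐ = 1.146 × 10^11 m
(a) a = (rₚ + rₐ)/2 = 6.1118 × 10^10 m ≈ 6.112 × 10^10 m
(b) e = (rₐ − rₚ)/(rₐ + rₚ) = (1.06964 × 10^11) / (1.22236 × 10^11) = 0.875061

Final answer:
(a) a = 6.112 × 10^10 m
(b) e = 0.8751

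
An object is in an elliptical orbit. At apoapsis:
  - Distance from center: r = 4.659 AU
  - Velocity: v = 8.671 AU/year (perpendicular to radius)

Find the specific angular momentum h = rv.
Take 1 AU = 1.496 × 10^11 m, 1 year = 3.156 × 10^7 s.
r = 4.659 AU = 6.96986 × 10^11 m
v = 8.671 AU/year = 41102.1 m/s
h = rv = 6.96986 × 10^11 × 41102.1 = 2.86476 × 10^16 m²/s ≈ 2.865 × 10^16 m²/s

Final answer: h = 2.865 × 10^16 m²/s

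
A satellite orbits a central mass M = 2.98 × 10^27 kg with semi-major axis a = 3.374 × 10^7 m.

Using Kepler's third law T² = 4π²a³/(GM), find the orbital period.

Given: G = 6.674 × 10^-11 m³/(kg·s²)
M = 2.98 × 10^27 kg
GM = G × M = 6.674 × 10^-11 × 2.98 × 10^27 = 1.98885 × 10^17 m³/s²
a = 3.374 × 10^7 m
a³ = 3.84092 × 10^22 m³
T = 2π √(a³/GM) = 2π √((3.84092 × 10^22) / (1.98885 × 10^17)) = 2π × 439.457 s
T = 2761.19 s ≈ 46.02 minutes

Final answer: 46.02 minutes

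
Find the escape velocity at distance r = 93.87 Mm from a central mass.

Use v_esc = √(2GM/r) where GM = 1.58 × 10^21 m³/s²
r = 93.87 Mm = 9.387 × 10^7 m
GM = 1.58 × 10^21 m³/s²
2GM/r = 2 × (1.58 × 10^21) / (9.387 × 10^7) = 3.36636 × 10^13 m²/s²
v_esc = √(2GM/r) = 5.80203 × 10^6 m/s ≈ 5802 km/s

Final answer: 5802 km/s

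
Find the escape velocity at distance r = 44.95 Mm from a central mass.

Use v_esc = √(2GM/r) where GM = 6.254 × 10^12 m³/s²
r = 44.95 Mm = 4.495 × 10^7 m
GM = 6.254 × 10^12 m³/s²
2GM/r = 2 × (6.254 × 10^12) / (4.495 × 10^7) = 278265 m²/s²
v_esc = √(2GM/r) = 527.508 m/s ≈ 527.5 m/s

Final answer: 527.5 m/s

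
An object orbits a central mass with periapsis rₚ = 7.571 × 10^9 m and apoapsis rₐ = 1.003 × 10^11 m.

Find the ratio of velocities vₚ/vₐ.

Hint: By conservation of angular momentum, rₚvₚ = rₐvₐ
rₚ = 7.571 × 10^9 m
rₐ = 1.003 × 10^11 m
rₚvₚ = rₐvₐ  ⇒  vₚ/vₐ = rₐ/rₚ
vₚ/vₐ = (1.003 × 10^11) / (7.571 × 10^9) = 13.2479

Final answer: vₚ/vₐ = 13.25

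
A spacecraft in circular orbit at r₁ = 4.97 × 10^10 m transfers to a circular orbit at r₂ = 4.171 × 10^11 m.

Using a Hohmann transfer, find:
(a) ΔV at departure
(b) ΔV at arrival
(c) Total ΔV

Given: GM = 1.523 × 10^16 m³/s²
r₁ = 4.97 × 10^10 m
r₂ = 4.171 × 10^11 m
GM = 1.523 × 10^16 m³/s²
Transfer ellipse: a_t = (r₁ + r₂)/2 = 2.334 × 10^11 m
Circular speed at r₁: v₁ = √(GM/r₁) = 553.569 m/s
Transfer speed at r₁ (periapsis): v₁ₜ = √(GM(2/r₁ − 1/a_t)) = 740.017 m/s
(a) ΔV₁ = v₁ₜ − v₁ = 186.448 m/s ≈ 186.4 m/s
Circular speed at r₂: v₂ = √(GM/r₂) = 191.086 m/s
Transfer speed at r₂ (apoapsis): v₂ₜ = √(GM(2/r₂ − 1/a_t)) = 88.1775 m/s
(b) ΔV₂ = v₂ − v₂ₜ = 102.909 m/s ≈ 102.9 m/s
(c) ΔV_total = ΔV₁ + ΔV₂ = 289.357 m/s ≈ 289.4 m/s

Final answer:
(a) ΔV₁ = 186.4 m/s
(b) ΔV₂ = 102.9 m/s
(c) ΔV_total = 289.4 m/s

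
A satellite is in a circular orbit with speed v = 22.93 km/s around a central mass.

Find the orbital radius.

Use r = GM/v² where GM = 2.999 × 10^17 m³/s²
v = 22.93 km/s = 22930 m/s
GM = 2.999 × 10^17 m³/s²
v² = 5.25785 × 10^8 m²/s²
r = GM/v² = (2.999 × 10^17) / (5.25785 × 10^8) = 5.70385 × 10^8 m ≈ 5.704 × 10^8 m

Final answer: 5.704 × 10^8 m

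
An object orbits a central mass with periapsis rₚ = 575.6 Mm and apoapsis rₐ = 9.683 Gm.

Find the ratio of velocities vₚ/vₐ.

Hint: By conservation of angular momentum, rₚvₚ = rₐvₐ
rₚ = 575.6 Mm = 5.756 × 10^8 m
rₐ = 9.683 Gm = 9.683 × 10^9 m
rₚvₚ = rₐvₐ  ⇒  vₚ/vₐ = rₐ/rₚ
vₚ/vₐ = (9.683 × 10^9) / (5.756 × 10^8) = 16.8224

Final answer: vₚ/vₐ = 16.82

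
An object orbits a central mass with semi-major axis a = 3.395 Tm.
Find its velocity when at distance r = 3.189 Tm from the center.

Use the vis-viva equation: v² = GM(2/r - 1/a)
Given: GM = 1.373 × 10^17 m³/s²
a = 3.395 Tm = 3.395 × 10^12 m
r = 3.189 Tm = 3.189 × 10^12 m
GM = 1.373 × 10^17 m³/s²
2/r − 1/a = 6.27156 × 10^-13 − 2.94551 × 10^-13 = 3.32605 × 10^-13 m⁻¹
v² = GM (2/r − 1/a) = 45666.7 m²/s²
v = 213.698 m/s ≈ 213.7 m/s

Final answer: 213.7 m/s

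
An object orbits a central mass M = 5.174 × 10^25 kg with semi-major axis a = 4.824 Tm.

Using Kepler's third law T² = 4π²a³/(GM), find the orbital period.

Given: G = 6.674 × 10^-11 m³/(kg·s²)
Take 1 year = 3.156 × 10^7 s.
M = 5.174 × 10^25 kg
GM = G × M = 6.674 × 10^-11 × 5.174 × 10^25 = 3.45313 × 10^15 m³/s²
a = 4.824 Tm = 4.824 × 10^12 m
a³ = 1.12259 × 10^38 m³
T = 2π √(a³/GM) = 2π √((1.12259 × 10^38) / (3.45313 × 10^15)) = 2π × 1.80304 × 10^11 s
T = 1.13288 × 10^12 s ≈ 3.59 × 10^4 years

Final answer: 3.59 × 10^4 years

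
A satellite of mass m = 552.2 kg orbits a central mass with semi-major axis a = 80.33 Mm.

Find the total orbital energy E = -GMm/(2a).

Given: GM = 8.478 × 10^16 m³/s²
a = 80.33 Mm = 8.033 × 10^7 m
GM = 8.478 × 10^16 m³/s²
2a = 1.6066 × 10^8 m
GMm = 8.478 × 10^16 × 552.2 = 4.68155 × 10^19 m³·kg/s²
E = −GMm/(2a) = -2.91395 × 10^11 J ≈ -291.4 GJ

Final answer: -291.4 GJ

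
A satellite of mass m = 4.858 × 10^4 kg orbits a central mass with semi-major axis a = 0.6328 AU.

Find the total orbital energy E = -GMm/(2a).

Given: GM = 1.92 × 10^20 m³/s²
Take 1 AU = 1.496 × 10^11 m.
a = 0.6328 AU = 9.46669 × 10^10 m
GM = 1.92 × 10^20 m³/s²
2a = 1.89334 × 10^11 m
GMm = 1.92 × 10^20 × 48580 = 9.32736 × 10^24 m³·kg/s²
E = −GMm/(2a) = -4.92641 × 10^13 J ≈ -49.26 TJ

Final answer: -49.26 TJ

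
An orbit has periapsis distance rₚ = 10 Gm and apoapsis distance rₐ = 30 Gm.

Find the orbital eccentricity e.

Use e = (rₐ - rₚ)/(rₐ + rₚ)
rₚ = 10 Gm = 1 × 10^10 m
rₐ = 30 Gm = 3 × 10^10 m
rₐ − rₚ = 2 × 10^10 m
rₐ + rₚ = 4 × 10^10 m
e = (rₐ − rₚ)/(rₐ + rₚ) = 0.5

Final answer: e = 0.5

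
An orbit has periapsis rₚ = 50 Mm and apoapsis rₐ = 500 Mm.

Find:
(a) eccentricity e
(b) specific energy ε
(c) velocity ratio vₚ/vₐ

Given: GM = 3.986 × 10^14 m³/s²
rₚ = 50 Mm = 5 × 10^7 m
rₐ = 500 Mm = 5 × 10^8 m
GM = 3.986 × 10^14 m³/s²
a = (rₚ + rₐ)/2 = 2.75 × 10^8 m
e = (rₐ − rₚ)/(rₐ + rₚ) = (4.5 × 10^8) / (5.5 × 10^8) = 0.818182
(a) e = 0.818182 ≈ 0.8182
(b) 2a = 5.5 × 10^8 m;  ε = −GM/(2a) = -724727 J/kg ≈ -724.7 kJ/kg
(c) vₚ/vₐ = rₐ/rₚ (angular momentum) = (5 × 10^8) / (5 × 10^7) = 10 ≈ 10

Final answer:
(a) eccentricity e = 0.8182
(b) specific energy ε = -724.7 kJ/kg
(c) velocity ratio vₚ/vₐ = 10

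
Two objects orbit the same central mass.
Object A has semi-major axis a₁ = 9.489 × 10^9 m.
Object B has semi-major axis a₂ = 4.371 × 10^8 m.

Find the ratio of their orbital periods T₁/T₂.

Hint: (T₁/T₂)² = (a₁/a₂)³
a₁ = 9.489 × 10^9 m
a₂ = 4.371 × 10^8 m
a₁/a₂ = 21.709
T₁/T₂ = (a₁/a₂)^(3/2) = (21.709)^1.5 = 101.149

Final answer: T₁/T₂ = 101.1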